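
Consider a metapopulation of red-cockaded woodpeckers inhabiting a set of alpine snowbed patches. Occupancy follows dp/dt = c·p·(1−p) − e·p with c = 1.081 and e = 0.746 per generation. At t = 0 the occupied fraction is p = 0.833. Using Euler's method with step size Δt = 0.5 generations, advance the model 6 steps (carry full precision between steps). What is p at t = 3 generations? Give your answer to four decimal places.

Update rule: p ← p + [c·p·(1−p) − e·p]·Δt with Δt = 0.5.
p: 0.83300 → 0.59748  (Δp = -0.23552)
p: 0.59748 → 0.50461  (Δp = -0.09287)
p: 0.50461 → 0.45150  (Δp = -0.05311)
p: 0.45150 → 0.41695  (Δp = -0.03456)
p: 0.41695 → 0.39282  (Δp = -0.02412)
p: 0.39282 → 0.37522  (Δp = -0.01761)

0.3752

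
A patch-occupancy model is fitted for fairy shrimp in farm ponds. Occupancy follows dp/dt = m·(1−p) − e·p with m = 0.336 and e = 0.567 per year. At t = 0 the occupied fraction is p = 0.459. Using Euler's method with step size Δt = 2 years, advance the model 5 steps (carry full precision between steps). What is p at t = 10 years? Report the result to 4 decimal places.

Update rule: p ← p + [m·(1−p) − e·p]·Δt with Δt = 2.
t = 2: p = 0.45900 + (-0.15695) = 0.30205
t = 4: p = 0.30205 + (+0.12650) = 0.42855
t = 6: p = 0.42855 + (-0.10196) = 0.32659
t = 8: p = 0.32659 + (+0.08218) = 0.40877
t = 10: p = 0.40877 + (-0.06624) = 0.34253

0.3425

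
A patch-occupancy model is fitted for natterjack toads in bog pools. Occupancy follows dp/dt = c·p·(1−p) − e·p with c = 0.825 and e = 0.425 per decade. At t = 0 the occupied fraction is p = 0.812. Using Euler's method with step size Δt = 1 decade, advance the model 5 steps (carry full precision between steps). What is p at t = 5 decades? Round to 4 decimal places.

0.4951

Update rule: p ← p + [c·p·(1−p) − e·p]·Δt with Δt = 1.
  1  |  dp/dt·Δt = -0.219159  |  p_1 = 0.592841
  2  |  dp/dt·Δt = -0.052819  |  p_2 = 0.540023
  3  |  dp/dt·Δt = -0.024581  |  p_3 = 0.515442
  4  |  dp/dt·Δt = -0.013009  |  p_4 = 0.502432
  5  |  dp/dt·Δt = -0.007289  |  p_5 = 0.495144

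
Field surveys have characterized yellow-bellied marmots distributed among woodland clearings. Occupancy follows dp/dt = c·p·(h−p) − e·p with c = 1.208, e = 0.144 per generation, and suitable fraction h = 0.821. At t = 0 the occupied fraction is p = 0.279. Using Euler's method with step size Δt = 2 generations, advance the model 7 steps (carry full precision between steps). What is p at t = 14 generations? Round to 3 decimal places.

0.693

Update rule: p ← p + [c·p·(h−p) − e·p]·Δt with Δt = 2.
step 1: Δp = +0.28499, p = 0.56399
step 2: Δp = +0.18777, p = 0.75176
step 3: Δp = -0.09075, p = 0.66101
step 4: Δp = +0.06514, p = 0.72614
step 5: Δp = -0.04272, p = 0.68343
step 6: Δp = +0.03033, p = 0.71376
step 7: Δp = -0.02063, p = 0.69313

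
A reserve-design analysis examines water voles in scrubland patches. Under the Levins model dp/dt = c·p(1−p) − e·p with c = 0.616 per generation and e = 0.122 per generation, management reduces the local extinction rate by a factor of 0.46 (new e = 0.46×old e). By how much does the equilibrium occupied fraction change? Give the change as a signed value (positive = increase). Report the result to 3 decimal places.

Before: p* = 1 − 0.122/0.616 = 0.8019.
After the change, c = 0.616, e = 0.05612, so p* = 1 − 0.05612/0.616 = 0.9089.
Δp* = 0.9089 − 0.8019 = +0.1069.

0.107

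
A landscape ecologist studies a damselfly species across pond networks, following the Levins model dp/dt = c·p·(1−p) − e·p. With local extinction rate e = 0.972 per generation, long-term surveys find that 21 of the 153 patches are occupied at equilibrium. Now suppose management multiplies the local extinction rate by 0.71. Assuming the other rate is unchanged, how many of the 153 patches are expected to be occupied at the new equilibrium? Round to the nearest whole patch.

59

Observed p* = 21/153 = 0.13725.
Balance c(1−p*) = e gives c = e/(1 − 0.13725) = 0.972/0.86275 = 1.12663.
New p* = 1 − e/c = 1 − 0.69012/1.12663 = 0.38745.
Expected occupied = 153 × 0.38745 = 59.28 ≈ 59.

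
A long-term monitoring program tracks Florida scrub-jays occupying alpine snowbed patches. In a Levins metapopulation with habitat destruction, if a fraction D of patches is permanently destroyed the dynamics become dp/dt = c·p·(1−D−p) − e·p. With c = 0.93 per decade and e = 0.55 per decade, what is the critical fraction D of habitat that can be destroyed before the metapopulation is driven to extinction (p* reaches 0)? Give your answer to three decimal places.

The nontrivial equilibrium is p* = (1−D) − e/c; extinction occurs when this hits zero.
So D_crit = 1 − e/c = 1 − 0.55/0.93 = 1 − 0.5914 = 0.4086.
Note this equals the original equilibrium occupancy — the Levins extinction-debt result.

0.409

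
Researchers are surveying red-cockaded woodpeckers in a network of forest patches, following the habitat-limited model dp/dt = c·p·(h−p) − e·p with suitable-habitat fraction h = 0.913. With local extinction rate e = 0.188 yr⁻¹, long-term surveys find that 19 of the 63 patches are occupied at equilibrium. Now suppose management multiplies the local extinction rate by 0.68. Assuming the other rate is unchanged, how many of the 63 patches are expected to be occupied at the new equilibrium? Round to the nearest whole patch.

31

Observed p* = 19/63 = 0.30159.
Balance c(h−p*) = e gives c = e/(0.913 − 0.30159) = 0.188/0.61141 = 0.30749.
New p* = 0.913 − e/c = 0.913 − 0.12784/0.30749 = 0.49725.
Expected occupied = 63 × 0.49725 = 31.33 ≈ 31.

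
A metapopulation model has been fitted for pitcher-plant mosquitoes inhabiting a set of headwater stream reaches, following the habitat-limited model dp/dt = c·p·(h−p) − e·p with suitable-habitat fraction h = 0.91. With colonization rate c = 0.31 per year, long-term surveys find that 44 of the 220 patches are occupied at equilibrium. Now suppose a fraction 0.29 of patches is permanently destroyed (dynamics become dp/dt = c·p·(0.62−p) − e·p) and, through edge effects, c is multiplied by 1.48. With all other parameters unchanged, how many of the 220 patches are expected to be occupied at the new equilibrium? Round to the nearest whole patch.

Observed p* = 44/220 = 0.20000.
Balance c(h−p*) = e gives e = 0.31×(0.91 − 0.20000) = 0.22010.
New p* = 0.62 − e/c = 0.62 − 0.22010/0.45880 = 0.14027.
Expected occupied = 220 × 0.14027 = 30.86 ≈ 31.

31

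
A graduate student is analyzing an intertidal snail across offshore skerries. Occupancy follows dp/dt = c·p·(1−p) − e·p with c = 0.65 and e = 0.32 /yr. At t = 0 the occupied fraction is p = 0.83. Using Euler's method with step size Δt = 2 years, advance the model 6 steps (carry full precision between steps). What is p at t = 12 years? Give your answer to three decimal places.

Update rule: p ← p + [c·p·(1−p) − e·p]·Δt with Δt = 2.
p: 0.83000 → 0.48223  (Δp = -0.34777)
p: 0.48223 → 0.49819  (Δp = +0.01596)
p: 0.49819 → 0.50434  (Δp = +0.00615)
p: 0.50434 → 0.50654  (Δp = +0.00219)
p: 0.50654 → 0.50730  (Δp = +0.00076)
p: 0.50730 → 0.50756  (Δp = +0.00026)

0.508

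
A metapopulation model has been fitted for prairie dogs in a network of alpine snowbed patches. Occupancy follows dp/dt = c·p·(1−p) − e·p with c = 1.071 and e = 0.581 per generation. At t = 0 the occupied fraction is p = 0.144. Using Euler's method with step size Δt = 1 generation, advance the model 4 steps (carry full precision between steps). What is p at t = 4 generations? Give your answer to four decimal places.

0.3529

Update rule: p ← p + [c·p·(1−p) − e·p]·Δt with Δt = 1.
  1  |  dp/dt·Δt = +0.048352  |  p_1 = 0.192352
  2  |  dp/dt·Δt = +0.054626  |  p_2 = 0.246978
  3  |  dp/dt·Δt = +0.055690  |  p_3 = 0.302668
  4  |  dp/dt·Δt = +0.050195  |  p_4 = 0.352863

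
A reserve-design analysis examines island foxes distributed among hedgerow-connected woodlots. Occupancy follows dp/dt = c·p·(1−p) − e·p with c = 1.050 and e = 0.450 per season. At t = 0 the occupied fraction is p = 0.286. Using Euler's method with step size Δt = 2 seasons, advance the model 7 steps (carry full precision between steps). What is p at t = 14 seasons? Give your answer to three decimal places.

0.571

Update rule: p ← p + [c·p·(1−p) − e·p]·Δt with Δt = 2.
t = 2: p = 0.28600 + (+0.17143) = 0.45743
t = 4: p = 0.45743 + (+0.10951) = 0.56694
t = 6: p = 0.56694 + (+0.00535) = 0.57228
t = 8: p = 0.57228 + (-0.00103) = 0.57126
t = 10: p = 0.57126 + (+0.00021) = 0.57146
t = 12: p = 0.57146 + (-0.00004) = 0.57142
t = 14: p = 0.57142 + (+0.00001) = 0.57143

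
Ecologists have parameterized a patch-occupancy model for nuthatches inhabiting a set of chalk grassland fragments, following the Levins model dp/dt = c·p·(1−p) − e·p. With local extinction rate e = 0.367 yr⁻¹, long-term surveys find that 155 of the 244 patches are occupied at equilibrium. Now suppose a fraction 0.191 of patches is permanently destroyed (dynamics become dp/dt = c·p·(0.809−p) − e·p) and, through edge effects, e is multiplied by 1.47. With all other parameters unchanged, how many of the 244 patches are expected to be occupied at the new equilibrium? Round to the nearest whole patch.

67

Observed p* = 155/244 = 0.63525.
Balance c(1−p*) = e gives c = e/(1 − 0.63525) = 0.367/0.36475 = 1.00617.
New p* = 0.809 − e/c = 0.809 − 0.53949/1.00617 = 0.27282.
Expected occupied = 244 × 0.27282 = 66.57 ≈ 67.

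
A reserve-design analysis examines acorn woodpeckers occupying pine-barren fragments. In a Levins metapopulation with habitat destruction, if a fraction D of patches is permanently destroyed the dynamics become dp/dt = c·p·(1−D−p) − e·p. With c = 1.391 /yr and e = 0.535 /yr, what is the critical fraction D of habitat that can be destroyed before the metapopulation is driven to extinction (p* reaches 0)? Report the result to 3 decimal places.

The nontrivial equilibrium is p* = (1−D) − e/c; extinction occurs when this hits zero.
So D_crit = 1 − e/c = 1 − 0.535/1.391 = 1 − 0.3846 = 0.6154.
Note this equals the original equilibrium occupancy — the Levins extinction-debt result.

0.615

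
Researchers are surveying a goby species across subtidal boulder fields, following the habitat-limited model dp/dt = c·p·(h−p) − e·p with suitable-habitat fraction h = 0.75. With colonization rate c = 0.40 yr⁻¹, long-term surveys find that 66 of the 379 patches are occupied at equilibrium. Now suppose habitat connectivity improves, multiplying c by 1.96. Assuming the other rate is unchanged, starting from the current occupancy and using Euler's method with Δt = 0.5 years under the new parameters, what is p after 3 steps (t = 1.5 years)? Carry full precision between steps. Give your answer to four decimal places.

0.2336

Observed p* = 66/379 = 0.17414.
Balance c(h−p*) = e gives e = 0.40×(0.75 − 0.17414) = 0.23034.
Starting from p₀ = 0.17414; update p ← p + (dp/dt)·Δt with the new parameters.
step 1: Δp = +0.01925, p = 0.19340
step 2: Δp = +0.01992, p = 0.21332
step 3: Δp = +0.02031, p = 0.23363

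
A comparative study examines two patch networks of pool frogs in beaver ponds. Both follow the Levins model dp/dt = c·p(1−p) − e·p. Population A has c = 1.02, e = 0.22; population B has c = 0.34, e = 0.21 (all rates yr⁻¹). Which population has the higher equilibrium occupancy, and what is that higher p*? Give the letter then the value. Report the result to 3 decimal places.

A, 0.784

A: p*_A = 1 − 0.22/1.02 = 0.7843.
B: p*_B = 1 − 0.21/0.34 = 0.3824.
A is higher at 0.7843.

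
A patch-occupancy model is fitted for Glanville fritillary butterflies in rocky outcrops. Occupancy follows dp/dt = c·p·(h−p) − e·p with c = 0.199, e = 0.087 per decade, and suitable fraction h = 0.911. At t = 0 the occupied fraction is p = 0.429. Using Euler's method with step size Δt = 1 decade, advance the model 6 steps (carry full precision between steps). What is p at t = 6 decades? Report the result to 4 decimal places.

Update rule: p ← p + [c·p·(h−p) − e·p]·Δt with Δt = 1.
step 1: Δp = +0.00383, p = 0.43283
step 2: Δp = +0.00353, p = 0.43636
step 3: Δp = +0.00325, p = 0.43961
step 4: Δp = +0.00299, p = 0.44260
step 5: Δp = +0.00275, p = 0.44535
step 6: Δp = +0.00252, p = 0.44787

0.4479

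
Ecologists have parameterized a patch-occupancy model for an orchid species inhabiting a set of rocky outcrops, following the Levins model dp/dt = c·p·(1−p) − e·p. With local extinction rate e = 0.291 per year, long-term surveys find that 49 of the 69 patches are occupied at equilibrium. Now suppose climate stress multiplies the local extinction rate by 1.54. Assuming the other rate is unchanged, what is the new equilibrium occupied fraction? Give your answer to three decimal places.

Observed p* = 49/69 = 0.71014.
Balance c(1−p*) = e gives c = e/(1 − 0.71014) = 0.291/0.28986 = 1.00393.
New p* = 1 − e/c = 1 − 0.44814/1.00393 = 0.55361.

0.554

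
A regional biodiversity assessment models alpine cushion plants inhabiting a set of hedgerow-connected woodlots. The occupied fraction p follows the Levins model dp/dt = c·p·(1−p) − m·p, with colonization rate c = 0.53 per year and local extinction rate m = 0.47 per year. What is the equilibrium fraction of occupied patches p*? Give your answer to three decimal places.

0.113

Setting dp/dt = 0 and dividing through by p* gives c·(1−p*) = m.
So p* = 1 − m/c = 1 − 0.47/0.53 = 1 − 0.8868 = 0.1132.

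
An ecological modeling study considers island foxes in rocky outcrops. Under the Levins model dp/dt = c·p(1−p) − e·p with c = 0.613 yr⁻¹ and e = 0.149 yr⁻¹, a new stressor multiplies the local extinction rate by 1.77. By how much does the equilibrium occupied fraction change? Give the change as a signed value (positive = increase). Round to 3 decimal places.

Before: p* = 1 − 0.149/0.613 = 0.7569.
After the change, c = 0.613, e = 0.26373, so p* = 1 − 0.26373/0.613 = 0.5698.
Δp* = 0.5698 − 0.7569 = -0.1872.

-0.187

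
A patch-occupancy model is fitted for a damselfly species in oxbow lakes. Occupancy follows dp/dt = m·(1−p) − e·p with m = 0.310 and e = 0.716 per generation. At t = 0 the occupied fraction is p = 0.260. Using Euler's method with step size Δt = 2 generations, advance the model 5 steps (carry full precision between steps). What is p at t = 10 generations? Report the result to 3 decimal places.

0.356

Update rule: p ← p + [m·(1−p) − e·p]·Δt with Δt = 2.
p: 0.26000 → 0.34648  (Δp = +0.08648)
p: 0.34648 → 0.25550  (Δp = -0.09098)
p: 0.25550 → 0.35121  (Δp = +0.09571)
p: 0.35121 → 0.25053  (Δp = -0.10068)
p: 0.25053 → 0.35645  (Δp = +0.10592)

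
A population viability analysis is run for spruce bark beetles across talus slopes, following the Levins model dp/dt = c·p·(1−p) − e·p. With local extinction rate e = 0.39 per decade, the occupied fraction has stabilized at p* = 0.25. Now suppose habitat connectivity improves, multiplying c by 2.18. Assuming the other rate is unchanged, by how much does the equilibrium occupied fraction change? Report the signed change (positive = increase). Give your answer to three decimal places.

0.406

Balance c(1−p*) = e gives c = e/(1 − 0.25000) = 0.39/0.75000 = 0.52000.
New p* = 1 − e/c = 1 − 0.39000/1.13360 = 0.65596.
Δp* = 0.65596 − 0.25000 = +0.40596.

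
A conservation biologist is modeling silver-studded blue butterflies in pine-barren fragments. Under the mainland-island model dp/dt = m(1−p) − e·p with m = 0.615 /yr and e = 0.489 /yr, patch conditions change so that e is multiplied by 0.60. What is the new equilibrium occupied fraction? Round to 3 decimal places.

0.677

Before: p* = 0.615/(0.615+0.489) = 0.5571.
After: m = 0.615, e = 0.2934; p* = 0.615/0.9084 = 0.6770.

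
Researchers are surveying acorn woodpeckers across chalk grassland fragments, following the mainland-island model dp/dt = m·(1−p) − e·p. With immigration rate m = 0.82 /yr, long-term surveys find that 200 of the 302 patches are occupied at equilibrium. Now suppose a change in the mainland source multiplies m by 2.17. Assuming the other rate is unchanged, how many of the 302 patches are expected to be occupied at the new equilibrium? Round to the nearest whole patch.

Observed p* = 200/302 = 0.66225.
Balance m(1−p*) = e·p* gives e = m(1−p*)/p* = 0.82×0.33775/0.66225 = 0.41820.
New p* = m/(m+e) = 1.77940/(1.77940+0.41820) = 0.80970.
Expected occupied = 302 × 0.80970 = 244.53 ≈ 245.

245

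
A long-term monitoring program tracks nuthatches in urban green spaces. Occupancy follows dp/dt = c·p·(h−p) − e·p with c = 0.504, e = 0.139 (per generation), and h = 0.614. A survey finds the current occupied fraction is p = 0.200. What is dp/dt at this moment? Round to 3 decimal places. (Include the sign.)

0.014

Colonization term: c·p·(h−p) = 0.504×0.200×0.4140 = 0.04173.
Extinction term: e·p = 0.02780.
dp/dt = 0.04173 − 0.02780 = 0.01393.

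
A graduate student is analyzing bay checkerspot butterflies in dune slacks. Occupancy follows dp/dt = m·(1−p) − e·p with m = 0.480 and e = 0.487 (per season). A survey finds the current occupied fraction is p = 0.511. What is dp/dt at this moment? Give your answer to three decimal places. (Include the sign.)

Colonization term: m·(1−p) = 0.480×0.4890 = 0.23472.
Extinction term: e·p = 0.24886.
dp/dt = 0.23472 − 0.24886 = -0.01414.

-0.014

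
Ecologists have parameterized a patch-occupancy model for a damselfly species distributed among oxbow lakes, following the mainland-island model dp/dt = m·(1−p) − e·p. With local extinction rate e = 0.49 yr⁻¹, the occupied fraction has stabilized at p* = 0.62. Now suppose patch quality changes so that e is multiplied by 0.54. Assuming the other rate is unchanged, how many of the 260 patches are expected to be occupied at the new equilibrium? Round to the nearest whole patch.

195

Balance m(1−p*) = e·p* gives m = e·p*/(1−p*) = 0.49×0.62000/0.38000 = 0.79947.
New p* = m/(m+e) = 0.79947/(0.79947+0.26460) = 0.75133.
Expected occupied = 260 × 0.75133 = 195.35 ≈ 195.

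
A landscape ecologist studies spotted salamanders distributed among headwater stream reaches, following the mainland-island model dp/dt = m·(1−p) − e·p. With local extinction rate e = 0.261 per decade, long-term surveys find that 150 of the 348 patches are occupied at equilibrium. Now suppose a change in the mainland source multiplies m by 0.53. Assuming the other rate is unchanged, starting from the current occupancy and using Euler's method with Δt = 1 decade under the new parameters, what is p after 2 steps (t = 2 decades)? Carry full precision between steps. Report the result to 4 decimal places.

Observed p* = 150/348 = 0.43103.
Balance m(1−p*) = e·p* gives m = e·p*/(1−p*) = 0.261×0.43103/0.56897 = 0.19773.
Starting from p₀ = 0.43103; update p ← p + (dp/dt)·Δt with the new parameters.
  1  |  dp/dt·Δt = -0.052875  |  p_1 = 0.378159
  2  |  dp/dt·Δt = -0.033534  |  p_2 = 0.344626

0.3446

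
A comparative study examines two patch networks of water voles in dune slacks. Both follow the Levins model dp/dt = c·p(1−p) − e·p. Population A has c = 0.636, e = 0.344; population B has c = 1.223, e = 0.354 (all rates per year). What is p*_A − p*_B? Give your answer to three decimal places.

-0.251

A: p*_A = 1 − 0.344/0.636 = 0.4591.
B: p*_B = 1 − 0.354/1.223 = 0.7105.
p*_A − p*_B = 0.4591 − 0.7105 = -0.2514.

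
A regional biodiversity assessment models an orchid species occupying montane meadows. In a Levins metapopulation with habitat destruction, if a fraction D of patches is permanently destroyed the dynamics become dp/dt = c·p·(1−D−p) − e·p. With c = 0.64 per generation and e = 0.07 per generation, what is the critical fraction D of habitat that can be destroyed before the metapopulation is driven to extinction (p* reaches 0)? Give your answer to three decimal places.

The nontrivial equilibrium is p* = (1−D) − e/c; extinction occurs when this hits zero.
So D_crit = 1 − e/c = 1 − 0.07/0.64 = 1 − 0.1094 = 0.8906.
Note this equals the original equilibrium occupancy — the Levins extinction-debt result.

0.891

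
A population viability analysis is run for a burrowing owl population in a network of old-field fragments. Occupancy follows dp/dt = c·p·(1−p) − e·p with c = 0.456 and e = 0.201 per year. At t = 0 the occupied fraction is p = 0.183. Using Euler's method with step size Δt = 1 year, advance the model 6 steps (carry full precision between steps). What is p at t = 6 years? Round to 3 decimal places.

0.387

Update rule: p ← p + [c·p·(1−p) − e·p]·Δt with Δt = 1.
  1  |  dp/dt·Δt = +0.031394  |  p_1 = 0.214394
  2  |  dp/dt·Δt = +0.033711  |  p_2 = 0.248105
  3  |  dp/dt·Δt = +0.035197  |  p_3 = 0.283302
  4  |  dp/dt·Δt = +0.035643  |  p_4 = 0.318945
  5  |  dp/dt·Δt = +0.034944  |  p_5 = 0.353889
  6  |  dp/dt·Δt = +0.033133  |  p_6 = 0.387023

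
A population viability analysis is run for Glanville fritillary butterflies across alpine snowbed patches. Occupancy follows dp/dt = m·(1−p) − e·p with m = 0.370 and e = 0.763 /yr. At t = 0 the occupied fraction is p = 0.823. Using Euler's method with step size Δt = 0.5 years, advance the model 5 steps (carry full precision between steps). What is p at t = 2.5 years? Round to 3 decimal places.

Update rule: p ← p + [m·(1−p) − e·p]·Δt with Δt = 0.5.
  1  |  dp/dt·Δt = -0.281229  |  p_1 = 0.541770
  2  |  dp/dt·Δt = -0.121913  |  p_2 = 0.419858
  3  |  dp/dt·Δt = -0.052849  |  p_3 = 0.367008
  4  |  dp/dt·Δt = -0.022910  |  p_4 = 0.344098
  5  |  dp/dt·Δt = -0.009932  |  p_5 = 0.334167

0.334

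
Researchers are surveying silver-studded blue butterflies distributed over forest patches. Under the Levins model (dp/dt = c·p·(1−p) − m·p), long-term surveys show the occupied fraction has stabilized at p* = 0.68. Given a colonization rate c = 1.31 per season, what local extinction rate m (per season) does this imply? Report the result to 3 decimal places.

At equilibrium c(1−p*) = m.
m = 1.31 × (1 − 0.68) = 1.31 × 0.3200 = 0.4192.

0.419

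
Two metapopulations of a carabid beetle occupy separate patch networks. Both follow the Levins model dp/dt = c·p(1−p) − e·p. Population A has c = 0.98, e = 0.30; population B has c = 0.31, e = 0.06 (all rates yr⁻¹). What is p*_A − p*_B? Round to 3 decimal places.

-0.113

A: p*_A = 1 − 0.30/0.98 = 0.6939.
B: p*_B = 1 − 0.06/0.31 = 0.8065.
p*_A − p*_B = 0.6939 − 0.8065 = -0.1126.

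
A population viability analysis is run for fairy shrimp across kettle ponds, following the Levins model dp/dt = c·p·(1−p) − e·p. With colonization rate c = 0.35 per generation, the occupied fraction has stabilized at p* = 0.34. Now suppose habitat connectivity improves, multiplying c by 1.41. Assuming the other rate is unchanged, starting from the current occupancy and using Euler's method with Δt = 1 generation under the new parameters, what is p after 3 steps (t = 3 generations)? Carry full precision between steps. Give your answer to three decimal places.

Balance c(1−p*) = e gives e = 0.35×(1 − 0.34000) = 0.23100.
Starting from p₀ = 0.34000; update p ← p + (dp/dt)·Δt with the new parameters.
p: 0.34000 → 0.37220  (Δp = +0.03220)
p: 0.37220 → 0.40154  (Δp = +0.02934)
p: 0.40154 → 0.42737  (Δp = +0.02584)

0.427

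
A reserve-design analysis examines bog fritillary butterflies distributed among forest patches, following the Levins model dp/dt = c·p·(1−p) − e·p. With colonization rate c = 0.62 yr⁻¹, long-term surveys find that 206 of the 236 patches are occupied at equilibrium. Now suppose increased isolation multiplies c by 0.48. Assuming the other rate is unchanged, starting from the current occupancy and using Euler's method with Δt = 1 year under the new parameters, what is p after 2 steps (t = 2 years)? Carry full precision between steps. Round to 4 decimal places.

Observed p* = 206/236 = 0.87288.
Balance c(1−p*) = e gives e = 0.62×(1 − 0.87288) = 0.07881.
Starting from p₀ = 0.87288; update p ← p + (dp/dt)·Δt with the new parameters.
  1  |  dp/dt·Δt = -0.035773  |  p_1 = 0.837108
  2  |  dp/dt·Δt = -0.025395  |  p_2 = 0.811713

0.8117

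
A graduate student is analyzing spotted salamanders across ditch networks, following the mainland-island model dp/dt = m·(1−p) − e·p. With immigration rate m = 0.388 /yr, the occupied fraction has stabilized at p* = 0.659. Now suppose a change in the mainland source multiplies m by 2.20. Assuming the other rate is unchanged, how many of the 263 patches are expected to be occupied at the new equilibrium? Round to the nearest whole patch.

Balance m(1−p*) = e·p* gives e = m(1−p*)/p* = 0.388×0.34100/0.65900 = 0.20077.
New p* = m/(m+e) = 0.85360/(0.85360+0.20077) = 0.80958.
Expected occupied = 263 × 0.80958 = 212.92 ≈ 213.

213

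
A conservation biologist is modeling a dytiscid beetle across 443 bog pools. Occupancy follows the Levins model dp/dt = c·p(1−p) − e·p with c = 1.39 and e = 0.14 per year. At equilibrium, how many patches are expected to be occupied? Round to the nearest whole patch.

398

p* = 1 − e/c = 1 − 0.14/1.39 = 0.8993.
Expected occupied patches = N × p* = 443 × 0.8993 = 398.38 ≈ 398.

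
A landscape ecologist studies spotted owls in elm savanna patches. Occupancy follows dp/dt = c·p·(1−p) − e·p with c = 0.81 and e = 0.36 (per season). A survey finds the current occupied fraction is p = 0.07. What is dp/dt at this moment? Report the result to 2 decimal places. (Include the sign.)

0.03

Colonization term: c·p·(1−p) = 0.81×0.07×0.9300 = 0.05273.
Extinction term: e·p = 0.02520.
dp/dt = 0.05273 − 0.02520 = 0.02753.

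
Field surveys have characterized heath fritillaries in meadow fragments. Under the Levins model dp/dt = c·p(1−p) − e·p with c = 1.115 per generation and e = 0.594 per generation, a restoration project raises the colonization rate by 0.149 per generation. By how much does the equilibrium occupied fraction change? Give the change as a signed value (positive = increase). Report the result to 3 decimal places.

Before: p* = 1 − 0.594/1.115 = 0.4673.
After the change, c = 1.264, e = 0.594, so p* = 1 − 0.594/1.264 = 0.5301.
Δp* = 0.5301 − 0.4673 = +0.0628.

0.063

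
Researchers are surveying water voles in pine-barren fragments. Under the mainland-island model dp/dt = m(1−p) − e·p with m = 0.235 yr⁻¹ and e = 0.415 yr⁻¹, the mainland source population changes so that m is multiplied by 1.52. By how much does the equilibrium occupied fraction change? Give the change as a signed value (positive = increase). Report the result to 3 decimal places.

0.101

Before: p* = 0.235/(0.235+0.415) = 0.3615.
After: m = 0.3572, e = 0.415; p* = 0.3572/0.7722 = 0.4626.
Δp* = 0.4626 − 0.3615 = +0.1010.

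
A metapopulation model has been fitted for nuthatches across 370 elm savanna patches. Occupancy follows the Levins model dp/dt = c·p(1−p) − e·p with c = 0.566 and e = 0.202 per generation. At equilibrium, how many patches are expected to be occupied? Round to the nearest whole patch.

p* = 1 − e/c = 1 − 0.202/0.566 = 0.6431.
Expected occupied patches = N × p* = 370 × 0.6431 = 237.95 ≈ 238.

238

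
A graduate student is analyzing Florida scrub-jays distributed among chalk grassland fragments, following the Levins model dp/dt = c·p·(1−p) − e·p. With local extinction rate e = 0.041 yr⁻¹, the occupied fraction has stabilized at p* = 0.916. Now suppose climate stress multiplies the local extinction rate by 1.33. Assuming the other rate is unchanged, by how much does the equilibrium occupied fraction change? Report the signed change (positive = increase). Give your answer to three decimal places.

-0.028

Balance c(1−p*) = e gives c = e/(1 − 0.91600) = 0.041/0.08400 = 0.48810.
New p* = 1 − e/c = 1 − 0.05453/0.48810 = 0.88828.
Δp* = 0.88828 − 0.91600 = -0.02772.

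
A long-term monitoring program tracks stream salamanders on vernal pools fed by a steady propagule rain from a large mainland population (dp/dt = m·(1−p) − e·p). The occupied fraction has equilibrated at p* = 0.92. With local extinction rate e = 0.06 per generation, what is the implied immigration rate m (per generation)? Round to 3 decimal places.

0.690

At equilibrium m(1−p*) = e·p*, so m = e·p*/(1−p*).
m = 0.06 × 0.92 / 0.0800 = 0.0552/0.0800 = 0.6900.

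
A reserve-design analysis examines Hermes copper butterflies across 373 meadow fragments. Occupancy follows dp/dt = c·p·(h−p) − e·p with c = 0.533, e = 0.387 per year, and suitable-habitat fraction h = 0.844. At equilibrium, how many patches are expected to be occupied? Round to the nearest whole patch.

p* = h − e/c = 0.844 − 0.7261 = 0.1179.
Expected occupied patches = N × p* = 373 × 0.1179 = 43.98 ≈ 44.

44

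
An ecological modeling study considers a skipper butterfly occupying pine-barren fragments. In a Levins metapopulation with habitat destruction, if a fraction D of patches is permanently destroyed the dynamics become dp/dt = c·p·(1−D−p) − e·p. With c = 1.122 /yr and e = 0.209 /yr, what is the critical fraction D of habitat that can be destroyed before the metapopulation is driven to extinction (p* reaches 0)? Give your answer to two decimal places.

0.81

The nontrivial equilibrium is p* = (1−D) − e/c; extinction occurs when this hits zero.
So D_crit = 1 − e/c = 1 − 0.209/1.122 = 1 − 0.1863 = 0.8137.
Note this equals the original equilibrium occupancy — the Levins extinction-debt result.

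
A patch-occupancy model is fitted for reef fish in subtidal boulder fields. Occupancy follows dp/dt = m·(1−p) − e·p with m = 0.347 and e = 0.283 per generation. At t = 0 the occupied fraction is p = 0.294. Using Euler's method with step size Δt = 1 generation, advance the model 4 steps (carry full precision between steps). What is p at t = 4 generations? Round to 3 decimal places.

Update rule: p ← p + [m·(1−p) − e·p]·Δt with Δt = 1.
  1  |  dp/dt·Δt = +0.161780  |  p_1 = 0.455780
  2  |  dp/dt·Δt = +0.059859  |  p_2 = 0.515639
  3  |  dp/dt·Δt = +0.022148  |  p_3 = 0.537786
  4  |  dp/dt·Δt = +0.008195  |  p_4 = 0.545981

0.546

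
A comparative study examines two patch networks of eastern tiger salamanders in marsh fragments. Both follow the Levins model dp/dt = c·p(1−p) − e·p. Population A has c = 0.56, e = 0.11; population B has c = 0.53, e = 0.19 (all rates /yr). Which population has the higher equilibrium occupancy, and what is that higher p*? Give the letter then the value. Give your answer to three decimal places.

A: p*_A = 1 − 0.11/0.56 = 0.8036.
B: p*_B = 1 − 0.19/0.53 = 0.6415.
A is higher at 0.8036.

A, 0.804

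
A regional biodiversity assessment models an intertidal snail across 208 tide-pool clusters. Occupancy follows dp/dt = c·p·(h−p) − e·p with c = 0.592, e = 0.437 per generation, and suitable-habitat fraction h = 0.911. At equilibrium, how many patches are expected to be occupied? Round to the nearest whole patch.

p* = h − e/c = 0.911 − 0.7382 = 0.1728.
Expected occupied patches = N × p* = 208 × 0.1728 = 35.95 ≈ 36.

36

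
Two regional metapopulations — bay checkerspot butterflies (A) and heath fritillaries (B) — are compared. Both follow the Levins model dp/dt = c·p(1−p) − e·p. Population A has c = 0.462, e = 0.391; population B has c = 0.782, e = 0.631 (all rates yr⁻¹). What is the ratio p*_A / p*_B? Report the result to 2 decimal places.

A: p*_A = 1 − 0.391/0.462 = 0.1537.
B: p*_B = 1 − 0.631/0.782 = 0.1931.
p*_A / p*_B = 0.1537/0.1931 = 0.7959.

0.80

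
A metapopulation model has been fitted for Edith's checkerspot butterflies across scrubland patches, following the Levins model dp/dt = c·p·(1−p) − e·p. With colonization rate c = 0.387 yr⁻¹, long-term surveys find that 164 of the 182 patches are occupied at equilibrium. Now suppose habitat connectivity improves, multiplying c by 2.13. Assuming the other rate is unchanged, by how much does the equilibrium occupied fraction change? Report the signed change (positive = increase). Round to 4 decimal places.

Observed p* = 164/182 = 0.90110.
Balance c(1−p*) = e gives e = 0.387×(1 − 0.90110) = 0.03827.
New p* = 1 − e/c = 1 − 0.03827/0.82431 = 0.95357.
Δp* = 0.95357 − 0.90110 = +0.05247.

0.0525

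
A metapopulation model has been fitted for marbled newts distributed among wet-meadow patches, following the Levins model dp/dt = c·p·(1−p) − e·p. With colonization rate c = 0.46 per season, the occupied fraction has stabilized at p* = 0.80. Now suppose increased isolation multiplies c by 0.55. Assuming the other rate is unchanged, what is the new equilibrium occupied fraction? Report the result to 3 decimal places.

0.636

Balance c(1−p*) = e gives e = 0.46×(1 − 0.80000) = 0.09200.
New p* = 1 − e/c = 1 − 0.09200/0.25300 = 0.63636.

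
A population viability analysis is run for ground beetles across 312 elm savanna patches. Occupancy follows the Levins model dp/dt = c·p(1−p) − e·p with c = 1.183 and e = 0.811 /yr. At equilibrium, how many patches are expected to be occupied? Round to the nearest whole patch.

p* = 1 − e/c = 1 − 0.811/1.183 = 0.3145.
Expected occupied patches = N × p* = 312 × 0.3145 = 98.11 ≈ 98.

98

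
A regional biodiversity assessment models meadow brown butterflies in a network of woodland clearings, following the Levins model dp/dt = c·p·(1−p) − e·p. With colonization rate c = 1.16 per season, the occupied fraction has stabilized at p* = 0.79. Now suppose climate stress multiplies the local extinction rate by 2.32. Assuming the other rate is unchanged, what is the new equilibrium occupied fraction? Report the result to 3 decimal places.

0.513

Balance c(1−p*) = e gives e = 1.16×(1 − 0.79000) = 0.24360.
New p* = 1 − e/c = 1 − 0.56515/1.16000 = 0.51280.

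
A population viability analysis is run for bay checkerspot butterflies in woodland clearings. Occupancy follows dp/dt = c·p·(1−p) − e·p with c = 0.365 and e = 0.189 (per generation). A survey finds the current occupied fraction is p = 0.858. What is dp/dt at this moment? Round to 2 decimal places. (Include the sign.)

-0.12

Colonization term: c·p·(1−p) = 0.365×0.858×0.1420 = 0.04447.
Extinction term: e·p = 0.16216.
dp/dt = 0.04447 − 0.16216 = -0.11769.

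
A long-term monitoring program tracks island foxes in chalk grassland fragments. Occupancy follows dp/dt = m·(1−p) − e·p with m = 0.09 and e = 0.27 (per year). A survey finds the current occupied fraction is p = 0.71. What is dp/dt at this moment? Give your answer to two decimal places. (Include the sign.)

Colonization term: m·(1−p) = 0.09×0.2900 = 0.02610.
Extinction term: e·p = 0.19170.
dp/dt = 0.02610 − 0.19170 = -0.16560.

-0.17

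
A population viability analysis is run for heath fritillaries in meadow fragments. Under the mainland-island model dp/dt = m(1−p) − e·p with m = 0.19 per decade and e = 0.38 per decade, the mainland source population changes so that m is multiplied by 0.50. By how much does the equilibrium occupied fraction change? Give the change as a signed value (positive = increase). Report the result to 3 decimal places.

Before: p* = 0.19/(0.19+0.38) = 0.3333.
After: m = 0.095, e = 0.38; p* = 0.095/0.4750 = 0.2000.
Δp* = 0.2000 − 0.3333 = -0.1333.

-0.133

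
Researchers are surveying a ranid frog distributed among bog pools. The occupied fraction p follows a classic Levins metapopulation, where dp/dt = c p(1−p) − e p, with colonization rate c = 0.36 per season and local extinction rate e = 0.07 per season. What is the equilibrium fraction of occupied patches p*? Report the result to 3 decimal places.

At equilibrium, colonization balances extinction: c·p*·(1−p*) = e·p*.
So p* = 1 − e/c = 1 − 0.07/0.36 = 1 − 0.1944 = 0.8056.

0.806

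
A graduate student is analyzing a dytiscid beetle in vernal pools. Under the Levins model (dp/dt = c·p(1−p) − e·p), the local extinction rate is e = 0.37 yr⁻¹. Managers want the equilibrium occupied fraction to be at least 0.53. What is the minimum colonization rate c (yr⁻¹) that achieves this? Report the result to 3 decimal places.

p* = 1 − e/c ≥ 0.53 requires e/c ≤ 0.4700, i.e. c ≥ e/0.4700.
c_min = 0.37/0.4700 = 0.7872.

0.787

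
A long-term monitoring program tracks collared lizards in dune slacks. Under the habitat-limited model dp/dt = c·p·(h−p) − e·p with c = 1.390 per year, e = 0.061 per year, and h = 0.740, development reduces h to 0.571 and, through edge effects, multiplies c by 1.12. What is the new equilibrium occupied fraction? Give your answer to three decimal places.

Before: p* = h − e/c = 0.740 − 0.061/1.390 = 0.740 − 0.0439 = 0.6961.
After: c = 1.5568, e = 0.061, h = 0.571; p* = 0.571 − 0.061/1.5568 = 0.5318.

0.532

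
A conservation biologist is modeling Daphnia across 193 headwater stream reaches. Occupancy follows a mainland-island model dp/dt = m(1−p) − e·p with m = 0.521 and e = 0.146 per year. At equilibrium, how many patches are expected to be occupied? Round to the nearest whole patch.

151

p* = m/(m+e) = 0.521/0.6670 = 0.7811.
Expected occupied patches = N × p* = 193 × 0.7811 = 150.75 ≈ 151.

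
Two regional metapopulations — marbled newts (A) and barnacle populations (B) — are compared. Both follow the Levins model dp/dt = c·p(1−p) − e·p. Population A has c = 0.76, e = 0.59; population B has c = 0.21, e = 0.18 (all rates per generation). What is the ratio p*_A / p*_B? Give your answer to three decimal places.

1.566

A: p*_A = 1 − 0.59/0.76 = 0.2237.
B: p*_B = 1 − 0.18/0.21 = 0.1429.
p*_A / p*_B = 0.2237/0.1429 = 1.5658.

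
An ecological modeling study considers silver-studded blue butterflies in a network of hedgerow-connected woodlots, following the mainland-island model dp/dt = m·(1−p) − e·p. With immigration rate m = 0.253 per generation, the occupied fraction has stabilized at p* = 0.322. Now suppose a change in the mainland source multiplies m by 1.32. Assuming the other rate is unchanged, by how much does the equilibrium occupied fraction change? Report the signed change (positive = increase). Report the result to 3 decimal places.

0.063

Balance m(1−p*) = e·p* gives e = m(1−p*)/p* = 0.253×0.67800/0.32200 = 0.53271.
New p* = m/(m+e) = 0.33396/(0.33396+0.53271) = 0.38534.
Δp* = 0.38534 − 0.32200 = +0.06334.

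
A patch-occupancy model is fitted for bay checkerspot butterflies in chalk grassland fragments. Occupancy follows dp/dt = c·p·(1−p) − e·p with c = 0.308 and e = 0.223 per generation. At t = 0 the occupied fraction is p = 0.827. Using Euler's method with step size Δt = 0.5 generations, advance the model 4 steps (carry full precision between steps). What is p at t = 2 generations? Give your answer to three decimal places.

0.617

Update rule: p ← p + [c·p·(1−p) − e·p]·Δt with Δt = 0.5.
t = 0.5: p = 0.82700 + (-0.07018) = 0.75682
t = 1: p = 0.75682 + (-0.05604) = 0.70078
t = 1.5: p = 0.70078 + (-0.04584) = 0.65493
t = 2: p = 0.65493 + (-0.03822) = 0.61671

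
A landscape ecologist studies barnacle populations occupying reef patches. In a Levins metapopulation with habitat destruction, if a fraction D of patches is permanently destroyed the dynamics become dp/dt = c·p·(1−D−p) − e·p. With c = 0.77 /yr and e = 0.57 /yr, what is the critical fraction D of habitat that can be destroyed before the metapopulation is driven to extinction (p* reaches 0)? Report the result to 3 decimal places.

0.260

The nontrivial equilibrium is p* = (1−D) − e/c; extinction occurs when this hits zero.
So D_crit = 1 − e/c = 1 − 0.57/0.77 = 1 − 0.7403 = 0.2597.
Note this equals the original equilibrium occupancy — the Levins extinction-debt result.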